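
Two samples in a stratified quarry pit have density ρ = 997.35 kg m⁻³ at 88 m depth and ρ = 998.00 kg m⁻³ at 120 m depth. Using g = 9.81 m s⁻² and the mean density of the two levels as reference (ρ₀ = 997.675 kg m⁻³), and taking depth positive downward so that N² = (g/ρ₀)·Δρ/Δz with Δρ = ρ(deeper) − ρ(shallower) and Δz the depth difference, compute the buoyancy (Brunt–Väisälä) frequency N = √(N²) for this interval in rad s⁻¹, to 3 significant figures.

Δρ = 998.00 − 997.35 = 0.65 kg m⁻³ over Δz = 120 − 88 = 32 m.
N² = (9.81/997.675) × (0.65/32) = 1.9973 × 10⁻⁴ s⁻².
N = √(1.9973 × 10⁻⁴) = 0.014133 rad s⁻¹ ≈ 0.0141 rad s⁻¹.

0.0141 rad s⁻¹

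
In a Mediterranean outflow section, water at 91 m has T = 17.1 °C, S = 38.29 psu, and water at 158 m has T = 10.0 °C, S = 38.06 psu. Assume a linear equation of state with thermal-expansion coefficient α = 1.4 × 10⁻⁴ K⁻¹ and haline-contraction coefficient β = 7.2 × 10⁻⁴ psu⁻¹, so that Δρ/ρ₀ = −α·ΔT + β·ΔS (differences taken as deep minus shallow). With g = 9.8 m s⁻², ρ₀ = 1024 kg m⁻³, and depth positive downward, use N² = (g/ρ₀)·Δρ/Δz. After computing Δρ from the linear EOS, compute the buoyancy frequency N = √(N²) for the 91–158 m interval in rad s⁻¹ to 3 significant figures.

ΔT = -7.1 K, ΔS = -0.23 psu (deep − shallow).
Δρ/ρ₀ = −αΔT + βΔS = 9.94 × 10⁻⁴ − 1.656 × 10⁻⁴ = 8.284 × 10⁻⁴, so Δρ ≈ 0.8483 kg m⁻³.
N² = (g/ρ₀)·Δρ/Δz = g·(Δρ/ρ₀)/Δz = 9.8 × 8.284 × 10⁻⁴ / 67 = 1.2117 × 10⁻⁴ s⁻².
N = √(1.2117 × 10⁻⁴) = 0.011008 rad s⁻¹ ≈ 0.0110 rad s⁻¹.

0.0110 rad s⁻¹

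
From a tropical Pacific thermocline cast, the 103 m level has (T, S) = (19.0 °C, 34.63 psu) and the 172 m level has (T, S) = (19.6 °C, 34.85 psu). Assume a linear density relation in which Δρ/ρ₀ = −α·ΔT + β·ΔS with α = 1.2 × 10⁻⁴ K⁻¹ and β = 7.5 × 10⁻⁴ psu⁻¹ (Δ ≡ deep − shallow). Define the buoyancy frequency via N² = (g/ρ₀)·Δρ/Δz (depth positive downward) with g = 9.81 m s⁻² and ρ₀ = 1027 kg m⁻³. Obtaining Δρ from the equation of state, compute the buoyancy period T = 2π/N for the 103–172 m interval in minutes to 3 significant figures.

28.8 min

ΔT = +0.6 K, ΔS = +0.22 psu (deep − shallow).
Δρ/ρ₀ = −αΔT + βΔS = -7.20 × 10⁻⁵ + 1.65 × 10⁻⁴ = 9.30 × 10⁻⁵, so Δρ ≈ 0.09551 kg m⁻³.
N² = (g/ρ₀)·Δρ/Δz = g·(Δρ/ρ₀)/Δz = 9.81 × 9.30 × 10⁻⁵ / 69 = 1.3222 × 10⁻⁵ s⁻².
N = √(1.3222 × 10⁻⁵) = 3.6362 × 10⁻³ rad s⁻¹ → T = 2π/N = 1.7280 × 10³ s = 28.800 min ≈ 28.8 min.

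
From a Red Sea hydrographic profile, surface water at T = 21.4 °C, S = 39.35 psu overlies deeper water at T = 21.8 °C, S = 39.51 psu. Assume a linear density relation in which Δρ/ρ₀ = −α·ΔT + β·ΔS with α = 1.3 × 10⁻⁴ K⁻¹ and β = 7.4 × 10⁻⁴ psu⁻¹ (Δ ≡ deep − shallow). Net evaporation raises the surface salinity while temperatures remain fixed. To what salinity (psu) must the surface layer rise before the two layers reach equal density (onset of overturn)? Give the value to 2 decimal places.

Neutral buoyancy requires −α(T_deep − T_surf) + β(S_deep − S_surf′) = 0.
S_surf′ = S_deep − (α/β)·ΔT = 39.51 − (1.3 × 10⁻⁴/7.4 × 10⁻⁴)·(+0.4) = 39.4397 psu.
Increase required: 39.4397 − 39.35 = 0.0897 psu.

39.44 psu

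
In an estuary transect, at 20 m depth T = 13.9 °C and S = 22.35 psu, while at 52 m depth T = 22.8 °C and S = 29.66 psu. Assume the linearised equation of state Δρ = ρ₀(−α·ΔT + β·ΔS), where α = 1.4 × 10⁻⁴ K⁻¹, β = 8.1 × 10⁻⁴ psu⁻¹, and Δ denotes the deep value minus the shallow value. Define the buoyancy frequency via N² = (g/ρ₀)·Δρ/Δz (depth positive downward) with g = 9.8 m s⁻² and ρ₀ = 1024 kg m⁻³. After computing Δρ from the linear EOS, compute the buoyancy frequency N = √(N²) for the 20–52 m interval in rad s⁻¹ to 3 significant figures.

ΔT = +8.9 K, ΔS = +7.31 psu (deep − shallow).
Δρ/ρ₀ = −αΔT + βΔS = -1.246 × 10⁻³ + 5.9211 × 10⁻³ = 4.6751 × 10⁻³, so Δρ ≈ 4.787 kg m⁻³.
N² = (g/ρ₀)·Δρ/Δz = g·(Δρ/ρ₀)/Δz = 9.8 × 4.6751 × 10⁻³ / 32 = 1.4317 × 10⁻³ s⁻².
N = √(1.4317 × 10⁻³) = 0.037838 rad s⁻¹ ≈ 0.0378 rad s⁻¹.

0.0378 rad s⁻¹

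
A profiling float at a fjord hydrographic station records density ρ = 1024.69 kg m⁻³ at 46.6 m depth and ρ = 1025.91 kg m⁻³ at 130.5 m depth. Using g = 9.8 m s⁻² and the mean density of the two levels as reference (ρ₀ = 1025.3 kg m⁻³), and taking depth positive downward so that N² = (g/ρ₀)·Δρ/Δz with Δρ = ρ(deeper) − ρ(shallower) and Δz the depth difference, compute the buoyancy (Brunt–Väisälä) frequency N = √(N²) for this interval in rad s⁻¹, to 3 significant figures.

Δρ = 1025.91 − 1024.69 = 1.22 kg m⁻³ over Δz = 130.5 − 46.6 = 83.9 m.
N² = (9.8/1025.3) × (1.22/83.9) = 1.3899 × 10⁻⁴ s⁻².
N = √(1.3899 × 10⁻⁴) = 0.011789 rad s⁻¹ ≈ 0.0118 rad s⁻¹.

0.0118 rad s⁻¹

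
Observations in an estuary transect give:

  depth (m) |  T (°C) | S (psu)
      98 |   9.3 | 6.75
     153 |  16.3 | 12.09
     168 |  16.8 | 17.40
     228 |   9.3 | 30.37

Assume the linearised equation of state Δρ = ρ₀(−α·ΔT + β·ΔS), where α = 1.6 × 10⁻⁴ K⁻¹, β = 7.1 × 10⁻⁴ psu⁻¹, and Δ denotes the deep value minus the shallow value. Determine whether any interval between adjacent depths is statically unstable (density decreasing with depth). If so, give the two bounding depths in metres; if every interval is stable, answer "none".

Evaluate Δρ/ρ₀ = −αΔT + βΔS across each adjacent pair:
  98–153 m: −αΔT+βΔS = −(1.6 × 10⁻⁴)(+7.0)+(7.1 × 10⁻⁴)(+5.34) = 2.7 × 10⁻³ → stable
  153–168 m: −αΔT+βΔS = −(1.6 × 10⁻⁴)(+0.5)+(7.1 × 10⁻⁴)(+5.31) = 3.7 × 10⁻³ → stable
  168–228 m: −αΔT+βΔS = −(1.6 × 10⁻⁴)(-7.5)+(7.1 × 10⁻⁴)(+12.97) = 0.010 → stable
Every interval has Δρ > 0: the column is stably stratified throughout.

none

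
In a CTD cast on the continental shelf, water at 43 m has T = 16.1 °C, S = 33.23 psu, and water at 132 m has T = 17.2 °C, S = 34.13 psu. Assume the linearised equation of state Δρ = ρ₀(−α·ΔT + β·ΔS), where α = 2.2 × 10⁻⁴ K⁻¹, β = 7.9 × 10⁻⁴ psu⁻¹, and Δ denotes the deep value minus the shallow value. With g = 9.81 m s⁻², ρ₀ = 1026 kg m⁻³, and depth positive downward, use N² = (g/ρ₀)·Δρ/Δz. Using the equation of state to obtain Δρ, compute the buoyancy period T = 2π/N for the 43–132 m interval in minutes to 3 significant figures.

ΔT = +1.1 K, ΔS = +0.90 psu (deep − shallow).
Δρ/ρ₀ = −αΔT + βΔS = -2.42 × 10⁻⁴ + 7.11 × 10⁻⁴ = 4.69 × 10⁻⁴, so Δρ ≈ 0.4812 kg m⁻³.
N² = (g/ρ₀)·Δρ/Δz = g·(Δρ/ρ₀)/Δz = 9.81 × 4.69 × 10⁻⁴ / 89 = 5.1695 × 10⁻⁵ s⁻².
N = √(5.1695 × 10⁻⁵) = 7.1899 × 10⁻³ rad s⁻¹ → T = 2π/N = 873.89 s = 14.565 min ≈ 14.6 min.

14.6 min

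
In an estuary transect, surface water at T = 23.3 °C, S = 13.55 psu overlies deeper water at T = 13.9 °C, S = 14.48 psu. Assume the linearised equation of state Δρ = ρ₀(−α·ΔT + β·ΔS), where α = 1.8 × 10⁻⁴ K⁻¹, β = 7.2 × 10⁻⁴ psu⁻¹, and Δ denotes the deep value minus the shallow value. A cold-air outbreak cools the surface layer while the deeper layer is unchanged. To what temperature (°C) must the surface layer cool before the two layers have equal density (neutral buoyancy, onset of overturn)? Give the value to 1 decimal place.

10.2 °C

Neutral buoyancy requires Δρ = 0, i.e. −α(T_deep − T_surf′) + β(S_deep − S_surf) = 0.
T_surf′ = T_deep − (β/α)·ΔS = 13.9 − (7.2 × 10⁻⁴/1.8 × 10⁻⁴)·(+0.93) = 10.180 °C.
Cooling required: 23.3 − (10.180) = 13.120 °C.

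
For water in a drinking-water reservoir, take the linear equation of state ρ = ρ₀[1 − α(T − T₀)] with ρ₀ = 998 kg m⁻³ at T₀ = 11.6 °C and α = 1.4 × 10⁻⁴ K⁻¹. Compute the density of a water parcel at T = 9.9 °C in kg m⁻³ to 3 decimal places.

998.238 kg m⁻³

T − T₀ = -1.7 K.
Bracket = 1 − α·(-1.7) = 1 + (2.38 × 10⁻⁴) = 1.0002380.
ρ = 998 × 1.0002380 = 998.238 kg m⁻³.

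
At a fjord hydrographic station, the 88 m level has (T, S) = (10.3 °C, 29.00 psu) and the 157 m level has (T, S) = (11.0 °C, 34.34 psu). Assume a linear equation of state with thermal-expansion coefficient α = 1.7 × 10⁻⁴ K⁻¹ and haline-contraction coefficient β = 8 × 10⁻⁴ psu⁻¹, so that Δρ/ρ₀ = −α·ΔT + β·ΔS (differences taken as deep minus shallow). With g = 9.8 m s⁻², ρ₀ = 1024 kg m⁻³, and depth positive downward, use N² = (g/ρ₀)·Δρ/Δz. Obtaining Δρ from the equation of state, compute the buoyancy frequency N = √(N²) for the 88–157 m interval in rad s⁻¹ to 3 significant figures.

ΔT = +0.7 K, ΔS = +5.34 psu (deep − shallow).
Δρ/ρ₀ = −αΔT + βΔS = -1.19 × 10⁻⁴ + 4.272 × 10⁻³ = 4.153 × 10⁻³, so Δρ ≈ 4.253 kg m⁻³.
N² = (g/ρ₀)·Δρ/Δz = g·(Δρ/ρ₀)/Δz = 9.8 × 4.153 × 10⁻³ / 69 = 5.8985 × 10⁻⁴ s⁻².
N = √(5.8985 × 10⁻⁴) = 0.024287 rad s⁻¹ ≈ 0.0243 rad s⁻¹.

0.0243 rad s⁻¹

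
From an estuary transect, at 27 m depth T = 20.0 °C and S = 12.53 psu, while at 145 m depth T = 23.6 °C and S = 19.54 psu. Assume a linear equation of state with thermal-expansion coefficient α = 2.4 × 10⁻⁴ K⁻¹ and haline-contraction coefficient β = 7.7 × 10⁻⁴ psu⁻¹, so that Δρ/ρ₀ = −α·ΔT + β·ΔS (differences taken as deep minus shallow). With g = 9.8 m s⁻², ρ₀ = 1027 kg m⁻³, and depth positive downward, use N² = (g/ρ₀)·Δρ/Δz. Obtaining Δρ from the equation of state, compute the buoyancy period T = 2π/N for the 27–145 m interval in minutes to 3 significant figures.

ΔT = +3.6 K, ΔS = +7.01 psu (deep − shallow).
Δρ/ρ₀ = −αΔT + βΔS = -8.64 × 10⁻⁴ + 5.3977 × 10⁻³ = 4.5337 × 10⁻³, so Δρ ≈ 4.656 kg m⁻³.
N² = (g/ρ₀)·Δρ/Δz = g·(Δρ/ρ₀)/Δz = 9.8 × 4.5337 × 10⁻³ / 118 = 3.7653 × 10⁻⁴ s⁻².
N = √(3.7653 × 10⁻⁴) = 0.019404 rad s⁻¹ → T = 2π/N = 323.81 s = 5.3968 min ≈ 5.40 min.

5.40 min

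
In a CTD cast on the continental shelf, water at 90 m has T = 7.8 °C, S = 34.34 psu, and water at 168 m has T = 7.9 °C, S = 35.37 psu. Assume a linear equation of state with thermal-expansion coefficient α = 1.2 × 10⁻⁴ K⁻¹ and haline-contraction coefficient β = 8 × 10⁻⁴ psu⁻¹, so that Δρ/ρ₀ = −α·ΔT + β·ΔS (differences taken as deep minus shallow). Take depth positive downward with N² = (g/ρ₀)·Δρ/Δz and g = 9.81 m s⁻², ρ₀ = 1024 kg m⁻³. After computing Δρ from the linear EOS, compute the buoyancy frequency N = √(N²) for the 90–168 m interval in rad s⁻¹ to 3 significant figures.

0.0101 rad s⁻¹

ΔT = +0.1 K, ΔS = +1.03 psu (deep − shallow).
Δρ/ρ₀ = −αΔT + βΔS = -1.20 × 10⁻⁵ + 8.24 × 10⁻⁴ = 8.12 × 10⁻⁴, so Δρ ≈ 0.8315 kg m⁻³.
N² = (g/ρ₀)·Δρ/Δz = g·(Δρ/ρ₀)/Δz = 9.81 × 8.12 × 10⁻⁴ / 78 = 1.0212 × 10⁻⁴ s⁻².
N = √(1.0212 × 10⁻⁴) = 0.010105 rad s⁻¹ ≈ 0.0101 rad s⁻¹.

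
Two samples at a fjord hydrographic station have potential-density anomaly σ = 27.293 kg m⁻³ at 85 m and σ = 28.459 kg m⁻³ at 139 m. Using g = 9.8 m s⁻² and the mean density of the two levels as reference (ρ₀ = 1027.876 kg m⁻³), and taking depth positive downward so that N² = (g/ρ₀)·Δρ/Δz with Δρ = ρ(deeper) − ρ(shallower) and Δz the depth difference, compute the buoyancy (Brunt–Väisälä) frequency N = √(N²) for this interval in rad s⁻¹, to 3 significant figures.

0.0143 rad s⁻¹

Δρ = 1028.459 − 1027.293 = 1.166 kg m⁻³ over Δz = 139 − 85 = 54 m.
N² = (9.8/1027.876) × (1.166/54) = 2.0587 × 10⁻⁴ s⁻².
N = √(2.0587 × 10⁻⁴) = 0.014348 rad s⁻¹ ≈ 0.0143 rad s⁻¹.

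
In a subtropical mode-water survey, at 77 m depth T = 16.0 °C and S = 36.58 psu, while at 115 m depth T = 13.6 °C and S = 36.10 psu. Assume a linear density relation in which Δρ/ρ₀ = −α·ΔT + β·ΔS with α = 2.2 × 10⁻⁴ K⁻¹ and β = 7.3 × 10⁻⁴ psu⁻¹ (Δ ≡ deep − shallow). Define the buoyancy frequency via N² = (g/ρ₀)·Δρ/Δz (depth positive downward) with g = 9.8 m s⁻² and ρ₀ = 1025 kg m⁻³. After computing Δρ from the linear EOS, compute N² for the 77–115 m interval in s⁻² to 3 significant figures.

ΔT = -2.4 K, ΔS = -0.48 psu (deep − shallow).
Δρ/ρ₀ = −αΔT + βΔS = 5.28 × 10⁻⁴ − 3.504 × 10⁻⁴ = 1.776 × 10⁻⁴, so Δρ ≈ 0.1820 kg m⁻³.
N² = (g/ρ₀)·Δρ/Δz = g·(Δρ/ρ₀)/Δz = 9.8 × 1.776 × 10⁻⁴ / 38 = 4.5802 × 10⁻⁵ s⁻² ≈ 4.58 × 10⁻⁵ s⁻².

4.58 × 10⁻⁵ s⁻²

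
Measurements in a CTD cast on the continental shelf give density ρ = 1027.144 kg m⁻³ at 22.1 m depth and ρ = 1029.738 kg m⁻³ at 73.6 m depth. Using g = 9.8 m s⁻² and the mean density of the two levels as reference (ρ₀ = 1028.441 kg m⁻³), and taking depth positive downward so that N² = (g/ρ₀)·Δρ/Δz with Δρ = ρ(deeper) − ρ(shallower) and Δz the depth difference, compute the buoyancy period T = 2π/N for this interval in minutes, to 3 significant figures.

4.78 min

Δρ = 1029.738 − 1027.144 = 2.594 kg m⁻³ over Δz = 73.6 − 22.1 = 51.5 m.
N² = (9.8/1028.441) × (2.594/51.5) = 4.7996 × 10⁻⁴ s⁻².
N = √(4.7996 × 10⁻⁴) = 0.021908 rad s⁻¹, so T = 2π/N = 286.80 s = 4.7800 min ≈ 4.78 min.
Since Δρ > 0 the layer is stably stratified.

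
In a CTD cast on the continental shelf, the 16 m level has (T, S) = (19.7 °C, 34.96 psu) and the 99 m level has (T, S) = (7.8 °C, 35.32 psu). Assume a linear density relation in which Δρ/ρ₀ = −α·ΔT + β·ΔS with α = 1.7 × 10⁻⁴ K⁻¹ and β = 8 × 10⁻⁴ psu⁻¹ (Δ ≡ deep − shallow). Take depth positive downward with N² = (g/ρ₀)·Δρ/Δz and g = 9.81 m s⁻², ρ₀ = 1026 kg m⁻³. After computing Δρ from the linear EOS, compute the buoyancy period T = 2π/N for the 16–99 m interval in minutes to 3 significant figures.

ΔT = -11.9 K, ΔS = +0.36 psu (deep − shallow).
Δρ/ρ₀ = −αΔT + βΔS = 2.023 × 10⁻³ + 2.88 × 10⁻⁴ = 2.311 × 10⁻³, so Δρ ≈ 2.371 kg m⁻³.
N² = (g/ρ₀)·Δρ/Δz = g·(Δρ/ρ₀)/Δz = 9.81 × 2.311 × 10⁻³ / 83 = 2.7314 × 10⁻⁴ s⁻².
N = √(2.7314 × 10⁻⁴) = 0.016527 rad s⁻¹ → T = 2π/N = 380.18 s = 6.3363 min ≈ 6.34 min.

6.34 min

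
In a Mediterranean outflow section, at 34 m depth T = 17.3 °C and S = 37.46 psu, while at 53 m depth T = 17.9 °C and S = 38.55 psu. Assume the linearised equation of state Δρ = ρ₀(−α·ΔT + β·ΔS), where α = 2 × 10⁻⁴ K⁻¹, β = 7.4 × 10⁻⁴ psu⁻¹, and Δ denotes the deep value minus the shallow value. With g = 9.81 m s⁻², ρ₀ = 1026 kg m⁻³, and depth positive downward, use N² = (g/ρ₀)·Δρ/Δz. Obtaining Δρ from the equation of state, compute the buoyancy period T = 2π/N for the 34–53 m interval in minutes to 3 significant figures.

ΔT = +0.6 K, ΔS = +1.09 psu (deep − shallow).
Δρ/ρ₀ = −αΔT + βΔS = -1.20 × 10⁻⁴ + 8.066 × 10⁻⁴ = 6.866 × 10⁻⁴, so Δρ ≈ 0.7045 kg m⁻³.
N² = (g/ρ₀)·Δρ/Δz = g·(Δρ/ρ₀)/Δz = 9.81 × 6.866 × 10⁻⁴ / 19 = 3.5450 × 10⁻⁴ s⁻².
N = √(3.5450 × 10⁻⁴) = 0.018828 rad s⁻¹ → T = 2π/N = 333.71 s = 5.5618 min ≈ 5.56 min.

5.56 min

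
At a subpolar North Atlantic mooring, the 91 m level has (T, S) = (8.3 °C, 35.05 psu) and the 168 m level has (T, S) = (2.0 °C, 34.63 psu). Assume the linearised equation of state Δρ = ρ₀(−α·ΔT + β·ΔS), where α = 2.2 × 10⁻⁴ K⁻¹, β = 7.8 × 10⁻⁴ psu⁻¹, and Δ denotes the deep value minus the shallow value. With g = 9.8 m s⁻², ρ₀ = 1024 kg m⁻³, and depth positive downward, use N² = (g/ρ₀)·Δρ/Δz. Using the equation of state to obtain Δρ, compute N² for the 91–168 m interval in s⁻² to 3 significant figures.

1.35 × 10⁻⁴ s⁻²

ΔT = -6.3 K, ΔS = -0.42 psu (deep − shallow).
Δρ/ρ₀ = −αΔT + βΔS = 1.386 × 10⁻³ − 3.276 × 10⁻⁴ = 1.0584 × 10⁻³, so Δρ ≈ 1.084 kg m⁻³.
N² = (g/ρ₀)·Δρ/Δz = g·(Δρ/ρ₀)/Δz = 9.8 × 1.0584 × 10⁻³ / 77 = 1.3471 × 10⁻⁴ s⁻² ≈ 1.35 × 10⁻⁴ s⁻².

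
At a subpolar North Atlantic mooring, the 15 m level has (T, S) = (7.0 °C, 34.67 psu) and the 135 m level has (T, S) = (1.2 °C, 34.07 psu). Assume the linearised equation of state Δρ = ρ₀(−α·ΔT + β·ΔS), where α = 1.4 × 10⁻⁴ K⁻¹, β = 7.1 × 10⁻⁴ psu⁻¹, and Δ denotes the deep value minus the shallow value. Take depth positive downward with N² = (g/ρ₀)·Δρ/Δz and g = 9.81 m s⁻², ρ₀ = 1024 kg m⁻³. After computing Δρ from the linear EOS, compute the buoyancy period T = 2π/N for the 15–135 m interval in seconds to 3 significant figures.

1.12 × 10³ s

ΔT = -5.8 K, ΔS = -0.60 psu (deep − shallow).
Δρ/ρ₀ = −αΔT + βΔS = 8.12 × 10⁻⁴ − 4.26 × 10⁻⁴ = 3.86 × 10⁻⁴, so Δρ ≈ 0.3953 kg m⁻³.
N² = (g/ρ₀)·Δρ/Δz = g·(Δρ/ρ₀)/Δz = 9.81 × 3.86 × 10⁻⁴ / 120 = 3.1555 × 10⁻⁵ s⁻².
N = √(3.1555 × 10⁻⁵) = 5.6174 × 10⁻³ rad s⁻¹ → T = 2π/N = 1.1185 × 10³ s ≈ 1.12 × 10³ s.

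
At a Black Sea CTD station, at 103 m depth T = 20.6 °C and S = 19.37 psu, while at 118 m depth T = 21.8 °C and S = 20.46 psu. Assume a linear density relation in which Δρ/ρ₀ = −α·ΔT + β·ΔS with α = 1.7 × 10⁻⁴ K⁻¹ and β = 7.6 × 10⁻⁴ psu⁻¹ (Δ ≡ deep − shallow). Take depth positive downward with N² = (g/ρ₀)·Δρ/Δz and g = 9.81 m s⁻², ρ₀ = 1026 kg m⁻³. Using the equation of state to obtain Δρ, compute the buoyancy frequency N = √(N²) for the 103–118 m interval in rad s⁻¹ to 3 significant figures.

ΔT = +1.2 K, ΔS = +1.09 psu (deep − shallow).
Δρ/ρ₀ = −αΔT + βΔS = -2.04 × 10⁻⁴ + 8.284 × 10⁻⁴ = 6.244 × 10⁻⁴, so Δρ ≈ 0.6406 kg m⁻³.
N² = (g/ρ₀)·Δρ/Δz = g·(Δρ/ρ₀)/Δz = 9.81 × 6.244 × 10⁻⁴ / 15 = 4.0836 × 10⁻⁴ s⁻².
N = √(4.0836 × 10⁻⁴) = 0.020208 rad s⁻¹ ≈ 0.0202 rad s⁻¹.

0.0202 rad s⁻¹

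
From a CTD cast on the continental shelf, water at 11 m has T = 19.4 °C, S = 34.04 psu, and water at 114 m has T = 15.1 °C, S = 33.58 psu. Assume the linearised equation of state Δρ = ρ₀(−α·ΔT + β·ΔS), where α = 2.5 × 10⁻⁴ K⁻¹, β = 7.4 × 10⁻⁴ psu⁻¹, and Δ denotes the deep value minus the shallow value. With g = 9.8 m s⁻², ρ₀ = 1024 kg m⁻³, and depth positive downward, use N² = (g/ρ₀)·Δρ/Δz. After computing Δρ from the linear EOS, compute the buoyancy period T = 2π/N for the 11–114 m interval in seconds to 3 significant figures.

ΔT = -4.3 K, ΔS = -0.46 psu (deep − shallow).
Δρ/ρ₀ = −αΔT + βΔS = 1.075 × 10⁻³ − 3.404 × 10⁻⁴ = 7.346 × 10⁻⁴, so Δρ ≈ 0.7522 kg m⁻³.
N² = (g/ρ₀)·Δρ/Δz = g·(Δρ/ρ₀)/Δz = 9.8 × 7.346 × 10⁻⁴ / 103 = 6.9894 × 10⁻⁵ s⁻².
N = √(6.9894 × 10⁻⁵) = 8.3603 × 10⁻³ rad s⁻¹ → T = 2π/N = 751.55 s ≈ 752 s.

752 s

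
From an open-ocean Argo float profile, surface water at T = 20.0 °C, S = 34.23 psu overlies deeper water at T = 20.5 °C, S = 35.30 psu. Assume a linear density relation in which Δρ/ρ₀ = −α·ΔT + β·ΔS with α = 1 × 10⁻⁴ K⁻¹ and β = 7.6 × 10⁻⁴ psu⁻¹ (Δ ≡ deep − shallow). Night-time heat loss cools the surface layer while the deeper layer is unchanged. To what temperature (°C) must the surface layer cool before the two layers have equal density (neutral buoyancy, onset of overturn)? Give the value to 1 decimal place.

12.4 °C

Neutral buoyancy requires Δρ = 0, i.e. −α(T_deep − T_surf′) + β(S_deep − S_surf) = 0.
T_surf′ = T_deep − (β/α)·ΔS = 20.5 − (7.6 × 10⁻⁴/1 × 10⁻⁴)·(+1.07) = 12.368 °C.
Cooling required: 20.0 − (12.368) = 7.632 °C.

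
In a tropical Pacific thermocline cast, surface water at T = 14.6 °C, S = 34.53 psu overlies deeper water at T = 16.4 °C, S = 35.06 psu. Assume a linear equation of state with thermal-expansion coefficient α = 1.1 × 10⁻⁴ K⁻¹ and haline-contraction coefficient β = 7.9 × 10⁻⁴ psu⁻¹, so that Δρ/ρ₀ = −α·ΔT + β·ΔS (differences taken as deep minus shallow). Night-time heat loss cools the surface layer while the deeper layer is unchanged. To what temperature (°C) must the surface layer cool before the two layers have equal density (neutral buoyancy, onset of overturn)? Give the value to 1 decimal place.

12.6 °C

Neutral buoyancy requires Δρ = 0, i.e. −α(T_deep − T_surf′) + β(S_deep − S_surf) = 0.
T_surf′ = T_deep − (β/α)·ΔS = 16.4 − (7.9 × 10⁻⁴/1.1 × 10⁻⁴)·(+0.53) = 12.594 °C.
Cooling required: 14.6 − (12.594) = 2.006 °C.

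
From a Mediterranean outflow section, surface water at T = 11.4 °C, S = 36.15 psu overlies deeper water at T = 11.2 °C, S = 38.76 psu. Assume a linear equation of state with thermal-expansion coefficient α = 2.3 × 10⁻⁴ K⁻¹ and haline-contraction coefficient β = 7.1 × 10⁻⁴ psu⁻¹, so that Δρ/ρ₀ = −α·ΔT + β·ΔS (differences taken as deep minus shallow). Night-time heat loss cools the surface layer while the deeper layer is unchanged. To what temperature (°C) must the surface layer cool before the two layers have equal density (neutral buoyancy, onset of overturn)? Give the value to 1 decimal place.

3.1 °C

Neutral buoyancy requires Δρ = 0, i.e. −α(T_deep − T_surf′) + β(S_deep − S_surf) = 0.
T_surf′ = T_deep − (β/α)·ΔS = 11.2 − (7.1 × 10⁻⁴/2.3 × 10⁻⁴)·(+2.61) = 3.143 °C.
Cooling required: 11.4 − (3.143) = 8.257 °C.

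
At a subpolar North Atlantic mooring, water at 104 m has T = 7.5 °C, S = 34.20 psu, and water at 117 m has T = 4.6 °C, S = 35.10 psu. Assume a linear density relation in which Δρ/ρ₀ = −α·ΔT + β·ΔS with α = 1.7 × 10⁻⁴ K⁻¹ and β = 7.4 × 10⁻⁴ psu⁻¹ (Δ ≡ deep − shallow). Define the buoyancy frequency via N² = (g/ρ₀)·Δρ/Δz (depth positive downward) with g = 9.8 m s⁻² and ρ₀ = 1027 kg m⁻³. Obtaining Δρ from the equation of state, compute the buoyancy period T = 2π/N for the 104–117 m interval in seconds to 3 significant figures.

ΔT = -2.9 K, ΔS = +0.90 psu (deep − shallow).
Δρ/ρ₀ = −αΔT + βΔS = 4.93 × 10⁻⁴ + 6.66 × 10⁻⁴ = 1.159 × 10⁻³, so Δρ ≈ 1.190 kg m⁻³.
N² = (g/ρ₀)·Δρ/Δz = g·(Δρ/ρ₀)/Δz = 9.8 × 1.159 × 10⁻³ / 13 = 8.7371 × 10⁻⁴ s⁻².
N = √(8.7371 × 10⁻⁴) = 0.029559 rad s⁻¹ → T = 2π/N = 212.56 s ≈ 213 s.

213 s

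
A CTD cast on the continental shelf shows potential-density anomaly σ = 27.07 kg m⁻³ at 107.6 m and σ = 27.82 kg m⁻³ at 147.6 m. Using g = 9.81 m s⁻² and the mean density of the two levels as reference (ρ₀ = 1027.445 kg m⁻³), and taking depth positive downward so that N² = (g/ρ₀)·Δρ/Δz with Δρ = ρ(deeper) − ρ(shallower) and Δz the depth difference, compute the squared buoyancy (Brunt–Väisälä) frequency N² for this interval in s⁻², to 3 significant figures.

Δρ = 1027.82 − 1027.07 = 0.75 kg m⁻³ over Δz = 147.6 − 107.6 = 40 m.
N² = (9.81/1027.445) × (0.75/40) = 1.7902 × 10⁻⁴ s⁻² ≈ 1.79 × 10⁻⁴ s⁻².

1.79 × 10⁻⁴ s⁻²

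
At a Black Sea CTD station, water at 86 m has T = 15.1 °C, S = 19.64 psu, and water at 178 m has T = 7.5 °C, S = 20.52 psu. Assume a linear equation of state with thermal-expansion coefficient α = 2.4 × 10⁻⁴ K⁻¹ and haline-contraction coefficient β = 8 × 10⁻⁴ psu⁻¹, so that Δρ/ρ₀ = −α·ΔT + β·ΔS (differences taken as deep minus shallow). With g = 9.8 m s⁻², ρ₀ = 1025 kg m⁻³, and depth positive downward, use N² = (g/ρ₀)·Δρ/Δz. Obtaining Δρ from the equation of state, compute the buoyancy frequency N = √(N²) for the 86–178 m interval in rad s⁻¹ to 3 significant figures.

0.0164 rad s⁻¹

ΔT = -7.6 K, ΔS = +0.88 psu (deep − shallow).
Δρ/ρ₀ = −αΔT + βΔS = 1.824 × 10⁻³ + 7.04 × 10⁻⁴ = 2.528 × 10⁻³, so Δρ ≈ 2.591 kg m⁻³.
N² = (g/ρ₀)·Δρ/Δz = g·(Δρ/ρ₀)/Δz = 9.8 × 2.528 × 10⁻³ / 92 = 2.6929 × 10⁻⁴ s⁻².
N = √(2.6929 × 10⁻⁴) = 0.016410 rad s⁻¹ ≈ 0.0164 rad s⁻¹.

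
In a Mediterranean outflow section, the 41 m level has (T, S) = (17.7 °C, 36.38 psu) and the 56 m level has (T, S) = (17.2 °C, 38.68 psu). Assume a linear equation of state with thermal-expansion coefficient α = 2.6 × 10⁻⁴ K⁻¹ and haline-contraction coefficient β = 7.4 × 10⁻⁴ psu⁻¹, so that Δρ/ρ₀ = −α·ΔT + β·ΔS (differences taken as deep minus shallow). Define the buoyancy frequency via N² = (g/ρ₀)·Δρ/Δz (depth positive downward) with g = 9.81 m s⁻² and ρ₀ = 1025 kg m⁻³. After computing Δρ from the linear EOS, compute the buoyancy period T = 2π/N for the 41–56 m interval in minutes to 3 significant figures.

3.03 min

ΔT = -0.5 K, ΔS = +2.30 psu (deep − shallow).
Δρ/ρ₀ = −αΔT + βΔS = 1.30 × 10⁻⁴ + 1.702 × 10⁻³ = 1.832 × 10⁻³, so Δρ ≈ 1.878 kg m⁻³.
N² = (g/ρ₀)·Δρ/Δz = g·(Δρ/ρ₀)/Δz = 9.81 × 1.832 × 10⁻³ / 15 = 1.1981 × 10⁻³ s⁻².
N = √(1.1981 × 10⁻³) = 0.034614 rad s⁻¹ → T = 2π/N = 181.52 s = 3.0253 min ≈ 3.03 min.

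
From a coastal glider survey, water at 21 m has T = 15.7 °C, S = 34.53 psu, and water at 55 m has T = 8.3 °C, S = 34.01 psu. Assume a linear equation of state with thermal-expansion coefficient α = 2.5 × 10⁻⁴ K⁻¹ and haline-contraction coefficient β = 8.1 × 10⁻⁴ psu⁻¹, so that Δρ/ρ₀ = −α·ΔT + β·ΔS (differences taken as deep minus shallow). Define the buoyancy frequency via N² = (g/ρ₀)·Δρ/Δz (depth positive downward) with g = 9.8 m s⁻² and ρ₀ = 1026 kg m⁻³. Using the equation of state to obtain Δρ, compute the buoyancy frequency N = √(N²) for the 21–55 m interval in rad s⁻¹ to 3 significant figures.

ΔT = -7.4 K, ΔS = -0.52 psu (deep − shallow).
Δρ/ρ₀ = −αΔT + βΔS = 1.85 × 10⁻³ − 4.212 × 10⁻⁴ = 1.4288 × 10⁻³, so Δρ ≈ 1.466 kg m⁻³.
N² = (g/ρ₀)·Δρ/Δz = g·(Δρ/ρ₀)/Δz = 9.8 × 1.4288 × 10⁻³ / 34 = 4.1183 × 10⁻⁴ s⁻².
N = √(4.1183 × 10⁻⁴) = 0.020294 rad s⁻¹ ≈ 0.0203 rad s⁻¹.

0.0203 rad s⁻¹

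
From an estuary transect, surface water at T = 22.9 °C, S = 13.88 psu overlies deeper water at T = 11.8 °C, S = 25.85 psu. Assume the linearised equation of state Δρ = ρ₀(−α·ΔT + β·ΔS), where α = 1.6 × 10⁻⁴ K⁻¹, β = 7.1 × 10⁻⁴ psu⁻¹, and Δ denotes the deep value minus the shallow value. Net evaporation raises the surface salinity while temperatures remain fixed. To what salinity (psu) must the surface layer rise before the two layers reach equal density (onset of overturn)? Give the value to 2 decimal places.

28.35 psu

Neutral buoyancy requires −α(T_deep − T_surf) + β(S_deep − S_surf′) = 0.
S_surf′ = S_deep − (α/β)·ΔT = 25.85 − (1.6 × 10⁻⁴/7.1 × 10⁻⁴)·(-11.1) = 28.3514 psu.
Increase required: 28.3514 − 13.88 = 14.4714 psu.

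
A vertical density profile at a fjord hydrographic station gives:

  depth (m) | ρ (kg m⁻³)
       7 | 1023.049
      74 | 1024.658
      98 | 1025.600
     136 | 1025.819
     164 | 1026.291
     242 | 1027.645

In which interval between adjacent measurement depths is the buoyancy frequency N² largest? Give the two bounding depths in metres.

74–98 m

Compute the density gradient over each adjacent pair:
  7–74 m: Δρ/Δz = 1.609/67 = 0.024 kg m⁻⁴
  74–98 m: Δρ/Δz = 0.942/24 = 0.039 kg m⁻⁴
  98–136 m: Δρ/Δz = 0.219/38 = 5.8 × 10⁻³ kg m⁻⁴
  136–164 m: Δρ/Δz = 0.472/28 = 0.017 kg m⁻⁴
  164–242 m: Δρ/Δz = 1.354/78 = 0.017 kg m⁻⁴
The largest gradient is in the 74–98 m interval — the pycnocline.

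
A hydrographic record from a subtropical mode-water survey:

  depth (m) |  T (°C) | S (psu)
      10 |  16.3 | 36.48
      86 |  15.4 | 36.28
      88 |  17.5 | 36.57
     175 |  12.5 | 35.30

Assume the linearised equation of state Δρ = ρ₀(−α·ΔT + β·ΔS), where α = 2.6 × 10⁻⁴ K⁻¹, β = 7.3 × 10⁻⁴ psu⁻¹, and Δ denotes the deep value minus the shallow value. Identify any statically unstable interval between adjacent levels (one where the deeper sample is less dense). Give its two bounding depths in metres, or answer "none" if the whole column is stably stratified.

Evaluate Δρ/ρ₀ = −αΔT + βΔS across each adjacent pair:
  10–86 m: −αΔT+βΔS = −(2.6 × 10⁻⁴)(-0.9)+(7.3 × 10⁻⁴)(-0.20) = 8.8 × 10⁻⁵ → stable
  86–88 m: −αΔT+βΔS = −(2.6 × 10⁻⁴)(+2.1)+(7.3 × 10⁻⁴)(+0.29) = -3.3 × 10⁻⁴ → UNSTABLE
  88–175 m: −αΔT+βΔS = −(2.6 × 10⁻⁴)(-5.0)+(7.3 × 10⁻⁴)(-1.27) = 3.7 × 10⁻⁴ → stable
The 86–88 m interval has Δρ < 0: lighter water underlies denser water.

86–88 m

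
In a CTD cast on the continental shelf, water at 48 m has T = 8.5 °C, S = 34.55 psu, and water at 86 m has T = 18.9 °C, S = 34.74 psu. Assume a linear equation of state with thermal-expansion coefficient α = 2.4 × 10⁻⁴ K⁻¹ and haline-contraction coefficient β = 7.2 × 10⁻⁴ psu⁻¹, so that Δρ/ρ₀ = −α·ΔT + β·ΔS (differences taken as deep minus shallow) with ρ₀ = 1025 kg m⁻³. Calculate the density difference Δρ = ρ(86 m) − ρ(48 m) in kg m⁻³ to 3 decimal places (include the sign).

ΔT = +10.4 K, ΔS = +0.19 psu (deep − shallow).
Δρ/ρ₀ = −(2.4 × 10⁻⁴)(+10.4) + (7.2 × 10⁻⁴)(+0.19) = -2.3592 × 10⁻³.
Δρ = 1025 × (-2.3592 × 10⁻³) = -2.418 kg m⁻³.
Negative Δρ: lighter below, statically unstable.

-2.418 kg m⁻³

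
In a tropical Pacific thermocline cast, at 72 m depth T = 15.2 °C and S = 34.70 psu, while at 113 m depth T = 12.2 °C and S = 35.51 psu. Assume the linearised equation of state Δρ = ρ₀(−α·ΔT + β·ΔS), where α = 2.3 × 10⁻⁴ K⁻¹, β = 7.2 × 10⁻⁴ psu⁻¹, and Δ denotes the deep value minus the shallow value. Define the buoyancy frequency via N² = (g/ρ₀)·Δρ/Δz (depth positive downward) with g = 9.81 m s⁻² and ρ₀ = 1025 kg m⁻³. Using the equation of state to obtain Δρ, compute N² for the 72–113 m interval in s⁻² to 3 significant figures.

3.05 × 10⁻⁴ s⁻²

ΔT = -3.0 K, ΔS = +0.81 psu (deep − shallow).
Δρ/ρ₀ = −αΔT + βΔS = 6.90 × 10⁻⁴ + 5.832 × 10⁻⁴ = 1.2732 × 10⁻³, so Δρ ≈ 1.305 kg m⁻³.
N² = (g/ρ₀)·Δρ/Δz = g·(Δρ/ρ₀)/Δz = 9.81 × 1.2732 × 10⁻³ / 41 = 3.0464 × 10⁻⁴ s⁻² ≈ 3.05 × 10⁻⁴ s⁻².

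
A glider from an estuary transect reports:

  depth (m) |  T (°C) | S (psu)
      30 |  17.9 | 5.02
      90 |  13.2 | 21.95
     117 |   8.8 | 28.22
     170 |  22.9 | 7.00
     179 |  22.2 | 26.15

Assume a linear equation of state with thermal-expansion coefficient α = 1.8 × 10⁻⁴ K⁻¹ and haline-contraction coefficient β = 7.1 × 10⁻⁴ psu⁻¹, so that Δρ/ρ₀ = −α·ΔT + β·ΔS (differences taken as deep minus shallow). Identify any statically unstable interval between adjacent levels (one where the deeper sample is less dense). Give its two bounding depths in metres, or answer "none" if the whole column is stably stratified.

117–170 m

Evaluate Δρ/ρ₀ = −αΔT + βΔS across each adjacent pair:
  30–90 m: −αΔT+βΔS = −(1.8 × 10⁻⁴)(-4.7)+(7.1 × 10⁻⁴)(+16.93) = 0.013 → stable
  90–117 m: −αΔT+βΔS = −(1.8 × 10⁻⁴)(-4.4)+(7.1 × 10⁻⁴)(+6.27) = 5.2 × 10⁻³ → stable
  117–170 m: −αΔT+βΔS = −(1.8 × 10⁻⁴)(+14.1)+(7.1 × 10⁻⁴)(-21.22) = -0.018 → UNSTABLE
  170–179 m: −αΔT+βΔS = −(1.8 × 10⁻⁴)(-0.7)+(7.1 × 10⁻⁴)(+19.15) = 0.014 → stable
The 117–170 m interval has Δρ < 0: lighter water underlies denser water.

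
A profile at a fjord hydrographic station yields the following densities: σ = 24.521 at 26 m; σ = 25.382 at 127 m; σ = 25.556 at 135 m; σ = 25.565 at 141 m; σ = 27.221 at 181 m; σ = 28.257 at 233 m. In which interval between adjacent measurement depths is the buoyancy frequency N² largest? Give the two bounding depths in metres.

141–181 m

Compute the density gradient over each adjacent pair:
  26–127 m: Δρ/Δz = 0.861/101 = 8.5 × 10⁻³ kg m⁻⁴
  127–135 m: Δρ/Δz = 0.174/8 = 0.022 kg m⁻⁴
  135–141 m: Δρ/Δz = 0.009/6 = 1.5 × 10⁻³ kg m⁻⁴
  141–181 m: Δρ/Δz = 1.656/40 = 0.041 kg m⁻⁴
  181–233 m: Δρ/Δz = 1.036/52 = 0.020 kg m⁻⁴
The largest gradient is in the 141–181 m interval — the pycnocline.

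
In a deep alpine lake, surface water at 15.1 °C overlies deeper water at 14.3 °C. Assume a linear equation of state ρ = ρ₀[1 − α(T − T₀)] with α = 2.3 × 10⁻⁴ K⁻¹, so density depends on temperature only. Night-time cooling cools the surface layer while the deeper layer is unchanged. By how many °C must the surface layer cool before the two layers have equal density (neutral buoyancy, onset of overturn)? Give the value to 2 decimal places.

0.80 °C

With temperature the only control, equal density requires T_surf′ = T_deep.
T_surf′ = 14.3 °C.
Cooling required: 15.1 − 14.3 = 0.80 °C.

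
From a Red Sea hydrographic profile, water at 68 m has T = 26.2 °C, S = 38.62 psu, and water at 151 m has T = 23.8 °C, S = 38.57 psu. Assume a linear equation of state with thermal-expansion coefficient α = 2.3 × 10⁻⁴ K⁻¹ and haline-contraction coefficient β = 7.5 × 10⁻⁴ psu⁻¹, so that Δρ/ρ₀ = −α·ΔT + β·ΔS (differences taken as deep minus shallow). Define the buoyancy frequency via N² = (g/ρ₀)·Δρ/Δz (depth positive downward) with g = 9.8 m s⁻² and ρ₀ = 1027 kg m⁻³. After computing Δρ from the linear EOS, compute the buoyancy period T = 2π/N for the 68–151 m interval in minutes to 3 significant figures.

13.4 min

ΔT = -2.4 K, ΔS = -0.05 psu (deep − shallow).
Δρ/ρ₀ = −αΔT + βΔS = 5.52 × 10⁻⁴ − 3.75 × 10⁻⁵ = 5.145 × 10⁻⁴, so Δρ ≈ 0.5284 kg m⁻³.
N² = (g/ρ₀)·Δρ/Δz = g·(Δρ/ρ₀)/Δz = 9.8 × 5.145 × 10⁻⁴ / 83 = 6.0748 × 10⁻⁵ s⁻².
N = √(6.0748 × 10⁻⁵) = 7.7941 × 10⁻³ rad s⁻¹ → T = 2π/N = 806.15 s = 13.436 min ≈ 13.4 min.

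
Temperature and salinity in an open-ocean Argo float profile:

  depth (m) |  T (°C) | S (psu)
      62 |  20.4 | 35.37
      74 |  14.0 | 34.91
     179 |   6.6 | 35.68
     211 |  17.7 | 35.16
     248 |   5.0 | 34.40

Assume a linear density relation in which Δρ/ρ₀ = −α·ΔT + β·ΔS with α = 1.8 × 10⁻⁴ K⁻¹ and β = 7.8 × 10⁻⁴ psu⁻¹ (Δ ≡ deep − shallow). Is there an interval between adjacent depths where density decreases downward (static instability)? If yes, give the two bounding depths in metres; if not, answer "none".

Evaluate Δρ/ρ₀ = −αΔT + βΔS across each adjacent pair:
  62–74 m: −αΔT+βΔS = −(1.8 × 10⁻⁴)(-6.4)+(7.8 × 10⁻⁴)(-0.46) = 7.9 × 10⁻⁴ → stable
  74–179 m: −αΔT+βΔS = −(1.8 × 10⁻⁴)(-7.4)+(7.8 × 10⁻⁴)(+0.77) = 1.9 × 10⁻³ → stable
  179–211 m: −αΔT+βΔS = −(1.8 × 10⁻⁴)(+11.1)+(7.8 × 10⁻⁴)(-0.52) = -2.4 × 10⁻³ → UNSTABLE
  211–248 m: −αΔT+βΔS = −(1.8 × 10⁻⁴)(-12.7)+(7.8 × 10⁻⁴)(-0.76) = 1.7 × 10⁻³ → stable
The 179–211 m interval has Δρ < 0: lighter water underlies denser water.

179–211 m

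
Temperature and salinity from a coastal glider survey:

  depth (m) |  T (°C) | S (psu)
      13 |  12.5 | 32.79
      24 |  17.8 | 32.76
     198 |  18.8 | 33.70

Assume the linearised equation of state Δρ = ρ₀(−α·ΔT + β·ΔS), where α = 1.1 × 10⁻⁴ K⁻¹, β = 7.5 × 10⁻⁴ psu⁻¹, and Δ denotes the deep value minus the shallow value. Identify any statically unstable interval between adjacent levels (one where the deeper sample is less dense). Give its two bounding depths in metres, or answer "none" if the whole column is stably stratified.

13–24 m

Evaluate Δρ/ρ₀ = −αΔT + βΔS across each adjacent pair:
  13–24 m: −αΔT+βΔS = −(1.1 × 10⁻⁴)(+5.3)+(7.5 × 10⁻⁴)(-0.03) = -6.1 × 10⁻⁴ → UNSTABLE
  24–198 m: −αΔT+βΔS = −(1.1 × 10⁻⁴)(+1.0)+(7.5 × 10⁻⁴)(+0.94) = 6.0 × 10⁻⁴ → stable
The 13–24 m interval has Δρ < 0: lighter water underlies denser water.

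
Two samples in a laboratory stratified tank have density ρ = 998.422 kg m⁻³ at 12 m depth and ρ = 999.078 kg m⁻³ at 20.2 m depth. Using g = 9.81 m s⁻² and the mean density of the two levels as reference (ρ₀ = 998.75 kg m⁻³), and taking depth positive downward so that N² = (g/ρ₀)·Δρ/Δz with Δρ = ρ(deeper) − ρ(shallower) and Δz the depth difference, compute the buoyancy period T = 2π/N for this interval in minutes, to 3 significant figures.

Δρ = 999.078 − 998.422 = 0.656 kg m⁻³ over Δz = 20.2 − 12 = 8.2 m.
N² = (9.81/998.75) × (0.656/8.2) = 7.8578 × 10⁻⁴ s⁻².
N = √(7.8578 × 10⁻⁴) = 0.028032 rad s⁻¹, so T = 2π/N = 224.14 s = 3.7357 min ≈ 3.74 min.

3.74 min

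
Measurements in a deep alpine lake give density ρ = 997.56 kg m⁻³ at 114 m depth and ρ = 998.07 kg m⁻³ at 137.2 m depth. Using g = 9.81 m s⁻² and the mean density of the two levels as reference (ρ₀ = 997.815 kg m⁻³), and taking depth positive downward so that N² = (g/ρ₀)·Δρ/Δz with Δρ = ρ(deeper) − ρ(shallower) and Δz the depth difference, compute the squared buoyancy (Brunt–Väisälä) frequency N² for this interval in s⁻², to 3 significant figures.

Δρ = 998.07 − 997.56 = 0.51 kg m⁻³ over Δz = 137.2 − 114 = 23.2 m.
N² = (9.81/997.815) × (0.51/23.2) = 2.1612 × 10⁻⁴ s⁻² ≈ 2.16 × 10⁻⁴ s⁻².
Since Δρ > 0 the layer is stably stratified.

2.16 × 10⁻⁴ s⁻²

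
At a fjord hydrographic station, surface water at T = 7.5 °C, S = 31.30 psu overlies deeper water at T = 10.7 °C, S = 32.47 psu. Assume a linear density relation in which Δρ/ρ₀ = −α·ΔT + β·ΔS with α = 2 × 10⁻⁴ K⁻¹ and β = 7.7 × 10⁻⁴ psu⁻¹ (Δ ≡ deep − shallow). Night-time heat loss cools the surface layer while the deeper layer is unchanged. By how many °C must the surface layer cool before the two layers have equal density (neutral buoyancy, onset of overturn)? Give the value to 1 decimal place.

Neutral buoyancy requires Δρ = 0, i.e. −α(T_deep − T_surf′) + β(S_deep − S_surf) = 0.
T_surf′ = T_deep − (β/α)·ΔS = 10.7 − (7.7 × 10⁻⁴/2 × 10⁻⁴)·(+1.17) = 6.196 °C.
Cooling required: 7.5 − (6.196) = 1.304 °C.

1.3 °C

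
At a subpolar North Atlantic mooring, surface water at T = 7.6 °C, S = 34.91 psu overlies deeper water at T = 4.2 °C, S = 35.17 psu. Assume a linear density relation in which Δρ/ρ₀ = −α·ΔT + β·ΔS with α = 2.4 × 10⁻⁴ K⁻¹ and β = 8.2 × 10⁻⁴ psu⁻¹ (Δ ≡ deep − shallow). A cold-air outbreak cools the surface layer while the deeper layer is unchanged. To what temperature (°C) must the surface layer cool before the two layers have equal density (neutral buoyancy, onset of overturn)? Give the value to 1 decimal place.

Neutral buoyancy requires Δρ = 0, i.e. −α(T_deep − T_surf′) + β(S_deep − S_surf) = 0.
T_surf′ = T_deep − (β/α)·ΔS = 4.2 − (8.2 × 10⁻⁴/2.4 × 10⁻⁴)·(+0.26) = 3.312 °C.
Cooling required: 7.6 − (3.312) = 4.288 °C.

3.3 °C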